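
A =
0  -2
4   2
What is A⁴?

[[32, 48], [-96, -16]]

A² = [[-8, -4], [8, -4]]
A³ = [[-16, 8], [-16, -24]]
A⁴ = [[32, 48], [-96, -16]]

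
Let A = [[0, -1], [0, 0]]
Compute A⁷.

[[0, 0], [0, 0]]

A is strictly triangular, hence nilpotent: A² = 0, so A⁷ = 0.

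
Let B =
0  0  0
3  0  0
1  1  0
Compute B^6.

[[0, 0, 0], [0, 0, 0], [0, 0, 0]]

B is strictly triangular, hence nilpotent: B^3 = 0, so B^6 = 0.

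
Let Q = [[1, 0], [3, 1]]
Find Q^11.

[[1, 0], [33, 1]]

Q = I + N where N = [[0, 0], [3, 0]] is strictly lower-triangular, so N^2 = 0.
(I + N)^11 = I + 11·N = [[1, 0], [33, 1]].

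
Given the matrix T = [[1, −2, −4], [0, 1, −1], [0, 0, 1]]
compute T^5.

[[1, −10, 0], [0, 1, −5], [0, 0, 1]]

T = I + N where N = [[0, −2, −4], [0, 0, −1], [0, 0, 0]] is strictly upper-triangular, so N^3 = 0.
(I + N)^5 = I + 5·N + 10·N^2 = [[1, −10, 0], [0, 1, −5], [0, 0, 1]].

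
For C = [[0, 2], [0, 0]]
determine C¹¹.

C is strictly triangular, hence nilpotent: C² = 0, so C¹¹ = 0.

[[0, 0], [0, 0]]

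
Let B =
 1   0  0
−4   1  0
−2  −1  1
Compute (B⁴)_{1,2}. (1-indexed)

0

B = I + N where N = [[0, 0, 0], [−4, 0, 0], [−2, −1, 0]] is strictly lower-triangular, so N³ = 0.
(I + N)⁴ = I + 4·N + 6·N² = [[1, 0, 0], [−16, 1, 0], [16, −4, 1]].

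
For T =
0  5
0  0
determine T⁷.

T is strictly triangular, hence nilpotent: T² = 0, so T⁷ = 0.

[[0, 0], [0, 0]]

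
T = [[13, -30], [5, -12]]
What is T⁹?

tr T = 1 and det T = -6, so the characteristic polynomial is λ² − (1)λ + (-6) with roots 3 and -2.
Eigenvectors give P = [[-3, -2], [-1, -1]] with P⁻¹ = [[-1, 2], [1, -3]], and T = P·diag(3, -2)·P⁻¹.
Then T⁹ = P·diag(19683, -512)·P⁻¹ = [[-59049, 1024], [-19683, 512]] · [[-1, 2], [1, -3]] = [[60073, -121170], [20195, -40902]].

[[60073, -121170], [20195, -40902]]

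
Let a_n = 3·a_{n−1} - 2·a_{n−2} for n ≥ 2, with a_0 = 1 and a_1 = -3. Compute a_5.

With companion matrix A = [[3, -2], [1, 0]], [a_n, a_{n−1}]ᵀ = A·[a_{n−1}, a_{n−2}]ᵀ, so [a_5, a_4]ᵀ = A⁴·[a_1, a_0]ᵀ.
A⁴ = [[31, -30], [15, -14]], giving [a_5, a_4]ᵀ = [[-123], [-59]].

-123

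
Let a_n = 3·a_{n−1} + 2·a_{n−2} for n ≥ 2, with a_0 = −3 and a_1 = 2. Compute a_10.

25116

With companion matrix A = [[3, 2], [1, 0]], [a_n, a_{n−1}]ᵀ = A·[a_{n−1}, a_{n−2}]ᵀ, so [a_10, a_9]ᵀ = A⁹·[a_1, a_0]ᵀ.
A⁹ = [[79647, 44726], [22363, 12558]], giving [a_10, a_9]ᵀ = [[25116], [7052]].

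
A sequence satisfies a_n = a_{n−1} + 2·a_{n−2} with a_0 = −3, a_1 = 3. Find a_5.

3

With companion matrix B = [[1, 2], [1, 0]], [a_n, a_{n−1}]ᵀ = B·[a_{n−1}, a_{n−2}]ᵀ, so [a_5, a_4]ᵀ = B^4·[a_1, a_0]ᵀ.
B^4 = [[11, 10], [5, 6]], giving [a_5, a_4]ᵀ = [[3], [−3]].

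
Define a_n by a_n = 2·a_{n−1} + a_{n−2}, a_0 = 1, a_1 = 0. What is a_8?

With companion matrix B = [[2, 1], [1, 0]], [a_n, a_{n−1}]ᵀ = B·[a_{n−1}, a_{n−2}]ᵀ, so [a_8, a_7]ᵀ = B⁷·[a_1, a_0]ᵀ.
B⁷ = [[408, 169], [169, 70]], giving [a_8, a_7]ᵀ = [[169], [70]].

169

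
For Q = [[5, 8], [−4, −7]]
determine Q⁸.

tr Q = −2 and det Q = −3, so the characteristic polynomial is λ² − (−2)λ + (−3) with roots 1 and −3.
Eigenvectors give P = [[2, −1], [−1, 1]] with P⁻¹ = [[1, 1], [1, 2]], and Q = P·diag(1, −3)·P⁻¹.
Then Q⁸ = P·diag(1, 6561)·P⁻¹ = [[2, −6561], [−1, 6561]] · [[1, 1], [1, 2]] = [[−6559, −13120], [6560, 13121]].

[[−6559, −13120], [6560, 13121]]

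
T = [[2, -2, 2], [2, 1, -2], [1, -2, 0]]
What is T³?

[[-8, -30, 24], [12, -11, 6], [-6, -12, 4]]

T² = [[2, -10, 8], [4, 1, 2], [-2, -4, 6]]
T³ = [[-8, -30, 24], [12, -11, 6], [-6, -12, 4]]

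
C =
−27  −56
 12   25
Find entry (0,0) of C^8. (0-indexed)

tr C = −2 and det C = −3, so the characteristic polynomial is λ² − (−2)λ + (−3) with roots 1 and −3.
Eigenvectors give P = [[−2, 7], [1, −3]] with P⁻¹ = [[3, 7], [1, 2]], and C = P·diag(1, −3)·P⁻¹.
Then C^8 = P·diag(1, 6561)·P⁻¹ = [[−2, 45927], [1, −19683]] · [[3, 7], [1, 2]] = [[45921, 91840], [−19680, −39359]].

45921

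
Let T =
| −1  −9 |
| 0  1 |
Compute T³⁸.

T² = I (check: tr T = 0 and det T = −1), so T³⁸ = I since 38 is even.

[[1, 0], [0, 1]]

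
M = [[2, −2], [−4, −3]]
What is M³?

[[16, −30], [−60, −59]]

M² = [[12, 2], [4, 17]]
M³ = [[16, −30], [−60, −59]]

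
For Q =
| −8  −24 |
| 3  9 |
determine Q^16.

Q² = Q (a projection; rank 1, trace 1), so Q^16 = Q.

[[−8, −24], [3, 9]]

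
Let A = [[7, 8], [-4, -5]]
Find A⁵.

tr A = 2 and det A = -3, so the characteristic polynomial is λ² − (2)λ + (-3) with roots -1 and 3.
Eigenvectors give P = [[-1, 2], [1, -1]] with P⁻¹ = [[1, 2], [1, 1]], and A = P·diag(-1, 3)·P⁻¹.
Then A⁵ = P·diag(-1, 243)·P⁻¹ = [[1, 486], [-1, -243]] · [[1, 2], [1, 1]] = [[487, 488], [-244, -245]].

[[487, 488], [-244, -245]]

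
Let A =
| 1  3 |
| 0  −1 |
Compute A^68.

A² = I (check: tr A = 0 and det A = −1), so A^68 = I since 68 is even.

[[1, 0], [0, 1]]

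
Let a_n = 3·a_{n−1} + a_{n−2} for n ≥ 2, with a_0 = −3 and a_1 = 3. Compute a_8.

8214

With companion matrix M = [[3, 1], [1, 0]], [a_n, a_{n−1}]ᵀ = M·[a_{n−1}, a_{n−2}]ᵀ, so [a_8, a_7]ᵀ = M⁷·[a_1, a_0]ᵀ.
M⁷ = [[3927, 1189], [1189, 360]], giving [a_8, a_7]ᵀ = [[8214], [2487]].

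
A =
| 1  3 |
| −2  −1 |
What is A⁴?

[[25, 0], [0, 25]]

A² = [[−5, 0], [0, −5]]
A³ = [[−5, −15], [10, 5]]
A⁴ = [[25, 0], [0, 25]]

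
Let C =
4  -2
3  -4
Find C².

[[10, 0], [0, 10]]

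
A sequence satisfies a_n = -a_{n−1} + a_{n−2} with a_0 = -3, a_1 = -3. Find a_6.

9

With companion matrix Q = [[-1, 1], [1, 0]], [a_n, a_{n−1}]ᵀ = Q·[a_{n−1}, a_{n−2}]ᵀ, so [a_6, a_5]ᵀ = Q⁵·[a_1, a_0]ᵀ.
Q⁵ = [[-8, 5], [5, -3]], giving [a_6, a_5]ᵀ = [[9], [-6]].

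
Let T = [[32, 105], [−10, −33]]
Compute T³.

[[218, 735], [−70, −237]]

tr T = −1 and det T = −6, so the characteristic polynomial is λ² − (−1)λ + (−6) with roots −3 and 2.
Eigenvectors give P = [[3, 7], [−1, −2]] with P⁻¹ = [[−2, −7], [1, 3]], and T = P·diag(−3, 2)·P⁻¹.
Then T³ = P·diag(−27, 8)·P⁻¹ = [[−81, 56], [27, −16]] · [[−2, −7], [1, 3]] = [[218, 735], [−70, −237]].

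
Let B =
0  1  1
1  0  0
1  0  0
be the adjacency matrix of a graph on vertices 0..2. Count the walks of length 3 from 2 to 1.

0

The number of length-3 walks from vertex 2 to vertex 1 is entry (2,1) of B³, where B is the adjacency matrix.
B² = [[2, 0, 0], [0, 1, 1], [0, 1, 1]]
B³ = [[0, 2, 2], [2, 0, 0], [2, 0, 0]]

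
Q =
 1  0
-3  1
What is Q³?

Q = I + N where N = [[0, 0], [-3, 0]] is strictly lower-triangular, so N² = 0.
(I + N)³ = I + 3·N = [[1, 0], [-9, 1]].

[[1, 0], [-9, 1]]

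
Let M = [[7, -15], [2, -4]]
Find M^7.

[[763, -1905], [254, -634]]

tr M = 3 and det M = 2, so the characteristic polynomial is λ² − (3)λ + (2) with roots 1 and 2.
Eigenvectors give P = [[-5, 3], [-2, 1]] with P⁻¹ = [[1, -3], [2, -5]], and M = P·diag(1, 2)·P⁻¹.
Then M^7 = P·diag(1, 128)·P⁻¹ = [[-5, 384], [-2, 128]] · [[1, -3], [2, -5]] = [[763, -1905], [254, -634]].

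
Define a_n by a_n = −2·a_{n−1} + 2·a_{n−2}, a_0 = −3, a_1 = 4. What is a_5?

With companion matrix C = [[−2, 2], [1, 0]], [a_n, a_{n−1}]ᵀ = C·[a_{n−1}, a_{n−2}]ᵀ, so [a_5, a_4]ᵀ = C⁴·[a_1, a_0]ᵀ.
C⁴ = [[44, −32], [−16, 12]], giving [a_5, a_4]ᵀ = [[272], [−100]].

272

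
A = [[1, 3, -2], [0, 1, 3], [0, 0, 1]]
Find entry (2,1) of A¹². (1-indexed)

0

A = I + N where N = [[0, 3, -2], [0, 0, 3], [0, 0, 0]] is strictly upper-triangular, so N³ = 0.
(I + N)¹² = I + 12·N + 66·N² = [[1, 36, 570], [0, 1, 36], [0, 0, 1]].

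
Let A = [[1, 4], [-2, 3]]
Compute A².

[[-7, 16], [-8, 1]]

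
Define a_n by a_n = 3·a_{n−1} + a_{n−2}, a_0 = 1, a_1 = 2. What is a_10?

With companion matrix A = [[3, 1], [1, 0]], [a_n, a_{n−1}]ᵀ = A·[a_{n−1}, a_{n−2}]ᵀ, so [a_10, a_9]ᵀ = A^9·[a_1, a_0]ᵀ.
A^9 = [[42837, 12970], [12970, 3927]], giving [a_10, a_9]ᵀ = [[98644], [29867]].

98644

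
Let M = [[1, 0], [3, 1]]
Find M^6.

[[1, 0], [18, 1]]

M = I + N where N = [[0, 0], [3, 0]] is strictly lower-triangular, so N^2 = 0.
(I + N)^6 = I + 6·N = [[1, 0], [18, 1]].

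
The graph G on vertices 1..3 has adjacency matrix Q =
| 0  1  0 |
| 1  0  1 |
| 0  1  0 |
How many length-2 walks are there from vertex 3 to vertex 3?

1

The number of length-2 walks from vertex 3 to vertex 3 is entry (3,3) of Q^2, where Q is the adjacency matrix.
Q^2 = [[1, 0, 1], [0, 2, 0], [1, 0, 1]]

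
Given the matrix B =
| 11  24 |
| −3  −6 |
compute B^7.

tr B = 5 and det B = 6, so the characteristic polynomial is λ² − (5)λ + (6) with roots 3 and 2.
Eigenvectors give P = [[−3, −8], [1, 3]] with P⁻¹ = [[−3, −8], [1, 3]], and B = P·diag(3, 2)·P⁻¹.
Then B^7 = P·diag(2187, 128)·P⁻¹ = [[−6561, −1024], [2187, 384]] · [[−3, −8], [1, 3]] = [[18659, 49416], [−6177, −16344]].

[[18659, 49416], [−6177, −16344]]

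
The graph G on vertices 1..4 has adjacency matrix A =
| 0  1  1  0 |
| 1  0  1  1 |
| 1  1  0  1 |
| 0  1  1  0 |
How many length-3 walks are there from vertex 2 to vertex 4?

The number of length-3 walks from vertex 2 to vertex 4 is entry (2,4) of A³, where A is the adjacency matrix.
A² = [[2, 1, 1, 2], [1, 3, 2, 1], [1, 2, 3, 1], [2, 1, 1, 2]]
A³ = [[2, 5, 5, 2], [5, 4, 5, 5], [5, 5, 4, 5], [2, 5, 5, 2]]

5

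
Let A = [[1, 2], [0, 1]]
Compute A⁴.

A = I + N where N = [[0, 2], [0, 0]] is strictly upper-triangular, so N² = 0.
(I + N)⁴ = I + 4·N = [[1, 8], [0, 1]].

[[1, 8], [0, 1]]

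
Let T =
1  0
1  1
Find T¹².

T = I + N where N = [[0, 0], [1, 0]] is strictly lower-triangular, so N² = 0.
(I + N)¹² = I + 12·N = [[1, 0], [12, 1]].

[[1, 0], [12, 1]]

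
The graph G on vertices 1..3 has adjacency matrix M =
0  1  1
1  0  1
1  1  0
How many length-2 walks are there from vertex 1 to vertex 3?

The number of length-2 walks from vertex 1 to vertex 3 is entry (1,3) of M², where M is the adjacency matrix.
M² = [[2, 1, 1], [1, 2, 1], [1, 1, 2]]

1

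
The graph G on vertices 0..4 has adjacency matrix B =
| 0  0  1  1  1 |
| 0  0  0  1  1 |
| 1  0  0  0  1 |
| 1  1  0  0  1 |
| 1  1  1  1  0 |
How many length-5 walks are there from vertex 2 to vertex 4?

45

The number of length-5 walks from vertex 2 to vertex 4 is entry (2,4) of B^5, where B is the adjacency matrix.
B^2 = [[3, 2, 1, 1, 2], [2, 2, 1, 1, 1], [1, 1, 2, 2, 1], [1, 1, 2, 3, 2], [2, 1, 1, 2, 4]]
B^3 = [[4, 3, 5, 7, 7], [3, 2, 3, 5, 6], [5, 3, 2, 3, 6], [7, 5, 3, 4, 7], [7, 6, 6, 7, 6]]
B^4 = [[19, 14, 11, 14, 19], [14, 11, 9, 11, 13], [11, 9, 11, 14, 13], [14, 11, 14, 19, 19], [19, 13, 13, 19, 26]]
B^5 = [[44, 33, 38, 52, 58], [33, 24, 27, 38, 45], [38, 27, 24, 33, 45], [52, 38, 33, 44, 58], [58, 45, 45, 58, 64]]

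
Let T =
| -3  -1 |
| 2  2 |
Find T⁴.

T² = [[7, 1], [-2, 2]]
T³ = [[-19, -5], [10, 6]]
T⁴ = [[47, 9], [-18, 2]]

[[47, 9], [-18, 2]]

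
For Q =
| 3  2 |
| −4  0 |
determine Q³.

Q² = [[1, 6], [−12, −8]]
Q³ = [[−21, 2], [−4, −24]]

[[−21, 2], [−4, −24]]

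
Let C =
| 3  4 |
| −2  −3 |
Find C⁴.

[[1, 0], [0, 1]]

C² = I (check: tr C = 0 and det C = −1), so C⁴ = I since 4 is even.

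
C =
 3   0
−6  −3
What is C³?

tr C = 0 and det C = −9, so the characteristic polynomial is λ² − (0)λ + (−9) with roots −3 and 3.
Eigenvectors give P = [[0, −1], [1, 1]] with P⁻¹ = [[1, 1], [−1, 0]], and C = P·diag(−3, 3)·P⁻¹.
Then C³ = P·diag(−27, 27)·P⁻¹ = [[0, −27], [−27, 27]] · [[1, 1], [−1, 0]] = [[27, 0], [−54, −27]].

[[27, 0], [−54, −27]]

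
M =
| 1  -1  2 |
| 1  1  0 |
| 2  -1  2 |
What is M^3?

[[12, -14, 20], [6, -4, 8], [16, -18, 26]]

M^2 = [[4, -4, 6], [2, 0, 2], [5, -5, 8]]
M^3 = [[12, -14, 20], [6, -4, 8], [16, -18, 26]]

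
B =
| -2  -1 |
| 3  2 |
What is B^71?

[[-2, -1], [3, 2]]

B² = I (check: tr B = 0 and det B = -1), so B^71 = B since 71 is odd.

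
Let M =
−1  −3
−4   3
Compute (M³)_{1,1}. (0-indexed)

M² = [[13, −6], [−8, 21]]
M³ = [[11, −57], [−76, 87]]

87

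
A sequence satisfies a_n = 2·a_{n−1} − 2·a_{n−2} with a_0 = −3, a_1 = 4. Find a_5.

With companion matrix Q = [[2, −2], [1, 0]], [a_n, a_{n−1}]ᵀ = Q·[a_{n−1}, a_{n−2}]ᵀ, so [a_5, a_4]ᵀ = Q⁴·[a_1, a_0]ᵀ.
Q⁴ = [[−4, 0], [0, −4]], giving [a_5, a_4]ᵀ = [[−16], [12]].

−16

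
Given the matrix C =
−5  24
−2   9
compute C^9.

[[−59045, 236184], [−19682, 78729]]

tr C = 4 and det C = 3, so the characteristic polynomial is λ² − (4)λ + (3) with roots 1 and 3.
Eigenvectors give P = [[4, 3], [1, 1]] with P⁻¹ = [[1, −3], [−1, 4]], and C = P·diag(1, 3)·P⁻¹.
Then C^9 = P·diag(1, 19683)·P⁻¹ = [[4, 59049], [1, 19683]] · [[1, −3], [−1, 4]] = [[−59045, 236184], [−19682, 78729]].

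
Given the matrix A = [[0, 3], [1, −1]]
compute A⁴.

[[12, −21], [−7, 19]]

A² = [[3, −3], [−1, 4]]
A³ = [[−3, 12], [4, −7]]
A⁴ = [[12, −21], [−7, 19]]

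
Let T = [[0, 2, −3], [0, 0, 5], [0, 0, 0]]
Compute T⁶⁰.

T is strictly triangular, hence nilpotent: T³ = 0, so T⁶⁰ = 0.

[[0, 0, 0], [0, 0, 0], [0, 0, 0]]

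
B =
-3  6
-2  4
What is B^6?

B² = B (a projection; rank 1, trace 1), so B^6 = B.

[[-3, 6], [-2, 4]]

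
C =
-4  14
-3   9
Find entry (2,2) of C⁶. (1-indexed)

4719

tr C = 5 and det C = 6, so the characteristic polynomial is λ² − (5)λ + (6) with roots 3 and 2.
Eigenvectors give P = [[-2, -7], [-1, -3]] with P⁻¹ = [[3, -7], [-1, 2]], and C = P·diag(3, 2)·P⁻¹.
Then C⁶ = P·diag(729, 64)·P⁻¹ = [[-1458, -448], [-729, -192]] · [[3, -7], [-1, 2]] = [[-3926, 9310], [-1995, 4719]].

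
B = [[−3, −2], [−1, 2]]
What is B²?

[[11, 2], [1, 6]]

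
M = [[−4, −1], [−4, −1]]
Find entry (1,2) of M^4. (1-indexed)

M^2 = [[20, 5], [20, 5]]
M^3 = [[−100, −25], [−100, −25]]
M^4 = [[500, 125], [500, 125]]

125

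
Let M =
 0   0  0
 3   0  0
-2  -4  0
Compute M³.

M is strictly triangular, hence nilpotent: M³ = 0, so M³ = 0.

[[0, 0, 0], [0, 0, 0], [0, 0, 0]]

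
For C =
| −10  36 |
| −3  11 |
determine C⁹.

[[−1540, 6156], [−513, 2051]]

tr C = 1 and det C = −2, so the characteristic polynomial is λ² − (1)λ + (−2) with roots 2 and −1.
Eigenvectors give P = [[3, 4], [1, 1]] with P⁻¹ = [[−1, 4], [1, −3]], and C = P·diag(2, −1)·P⁻¹.
Then C⁹ = P·diag(512, −1)·P⁻¹ = [[1536, −4], [512, −1]] · [[−1, 4], [1, −3]] = [[−1540, 6156], [−513, 2051]].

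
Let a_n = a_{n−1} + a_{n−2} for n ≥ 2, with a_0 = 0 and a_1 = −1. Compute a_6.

With companion matrix T = [[1, 1], [1, 0]], [a_n, a_{n−1}]ᵀ = T·[a_{n−1}, a_{n−2}]ᵀ, so [a_6, a_5]ᵀ = T⁵·[a_1, a_0]ᵀ.
T⁵ = [[8, 5], [5, 3]], giving [a_6, a_5]ᵀ = [[−8], [−5]].

−8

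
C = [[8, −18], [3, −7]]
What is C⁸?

tr C = 1 and det C = −2, so the characteristic polynomial is λ² − (1)λ + (−2) with roots 2 and −1.
Eigenvectors give P = [[−3, −2], [−1, −1]] with P⁻¹ = [[−1, 2], [1, −3]], and C = P·diag(2, −1)·P⁻¹.
Then C⁸ = P·diag(256, 1)·P⁻¹ = [[−768, −2], [−256, −1]] · [[−1, 2], [1, −3]] = [[766, −1530], [255, −509]].

[[766, −1530], [255, −509]]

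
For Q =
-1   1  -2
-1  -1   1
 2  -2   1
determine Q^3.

[[4, -8, 11], [2, 2, -8], [-14, 10, -7]]

Q^2 = [[-4, 2, 1], [4, -2, 2], [2, 2, -5]]
Q^3 = [[4, -8, 11], [2, 2, -8], [-14, 10, -7]]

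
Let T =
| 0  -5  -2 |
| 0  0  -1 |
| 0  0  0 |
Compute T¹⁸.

[[0, 0, 0], [0, 0, 0], [0, 0, 0]]

T is strictly triangular, hence nilpotent: T³ = 0, so T¹⁸ = 0.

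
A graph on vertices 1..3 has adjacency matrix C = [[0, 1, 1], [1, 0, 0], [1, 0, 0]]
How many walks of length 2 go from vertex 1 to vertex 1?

2

The number of length-2 walks from vertex 1 to vertex 1 is entry (1,1) of C², where C is the adjacency matrix.
C² = [[2, 0, 0], [0, 1, 1], [0, 1, 1]]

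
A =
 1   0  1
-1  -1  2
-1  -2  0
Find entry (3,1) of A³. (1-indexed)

A² = [[0, -2, 1], [-2, -3, -3], [1, 2, -5]]
A³ = [[1, 0, -4], [4, 9, -8], [4, 8, 5]]

4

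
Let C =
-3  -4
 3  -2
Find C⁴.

[[-291, -220], [165, -236]]

C² = [[-3, 20], [-15, -8]]
C³ = [[69, -28], [21, 76]]
C⁴ = [[-291, -220], [165, -236]]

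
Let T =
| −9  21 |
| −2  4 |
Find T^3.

tr T = −5 and det T = 6, so the characteristic polynomial is λ² − (−5)λ + (6) with roots −2 and −3.
Eigenvectors give P = [[3, 7], [1, 2]] with P⁻¹ = [[−2, 7], [1, −3]], and T = P·diag(−2, −3)·P⁻¹.
Then T^3 = P·diag(−8, −27)·P⁻¹ = [[−24, −189], [−8, −54]] · [[−2, 7], [1, −3]] = [[−141, 399], [−38, 106]].

[[−141, 399], [−38, 106]]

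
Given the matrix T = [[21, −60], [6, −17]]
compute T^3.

tr T = 4 and det T = 3, so the characteristic polynomial is λ² − (4)λ + (3) with roots 3 and 1.
Eigenvectors give P = [[−10, −3], [−3, −1]] with P⁻¹ = [[−1, 3], [3, −10]], and T = P·diag(3, 1)·P⁻¹.
Then T^3 = P·diag(27, 1)·P⁻¹ = [[−270, −3], [−81, −1]] · [[−1, 3], [3, −10]] = [[261, −780], [78, −233]].

[[261, −780], [78, −233]]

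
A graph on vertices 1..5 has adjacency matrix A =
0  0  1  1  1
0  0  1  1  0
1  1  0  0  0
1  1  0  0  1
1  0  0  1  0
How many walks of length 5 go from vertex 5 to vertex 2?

The number of length-5 walks from vertex 5 to vertex 2 is entry (5,2) of A⁵, where A is the adjacency matrix.
A² = [[3, 2, 0, 1, 1], [2, 2, 0, 0, 1], [0, 0, 2, 2, 1], [1, 0, 2, 3, 1], [1, 1, 1, 1, 2]]
A³ = [[2, 1, 5, 6, 4], [1, 0, 4, 5, 2], [5, 4, 0, 1, 2], [6, 5, 1, 2, 4], [4, 2, 2, 4, 2]]
A⁴ = [[15, 11, 3, 7, 8], [11, 9, 1, 3, 6], [3, 1, 9, 11, 6], [7, 3, 11, 15, 8], [8, 6, 6, 8, 8]]
A⁵ = [[18, 10, 26, 34, 22], [10, 4, 20, 26, 14], [26, 20, 4, 10, 14], [34, 26, 10, 18, 22], [22, 14, 14, 22, 16]]

14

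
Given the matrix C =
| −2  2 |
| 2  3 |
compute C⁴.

[[68, 42], [42, 173]]

C² = [[8, 2], [2, 13]]
C³ = [[−12, 22], [22, 43]]
C⁴ = [[68, 42], [42, 173]]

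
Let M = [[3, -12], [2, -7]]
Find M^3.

tr M = -4 and det M = 3, so the characteristic polynomial is λ² − (-4)λ + (3) with roots -1 and -3.
Eigenvectors give P = [[-3, 2], [-1, 1]] with P⁻¹ = [[-1, 2], [-1, 3]], and M = P·diag(-1, -3)·P⁻¹.
Then M^3 = P·diag(-1, -27)·P⁻¹ = [[3, -54], [1, -27]] · [[-1, 2], [-1, 3]] = [[51, -156], [26, -79]].

[[51, -156], [26, -79]]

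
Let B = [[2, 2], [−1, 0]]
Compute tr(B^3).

B^2 = [[2, 4], [−2, −2]]
B^3 = [[0, 4], [−2, −4]]

−4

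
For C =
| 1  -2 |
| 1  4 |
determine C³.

[[-11, -38], [19, 46]]

tr C = 5 and det C = 6, so the characteristic polynomial is λ² − (5)λ + (6) with roots 2 and 3.
Eigenvectors give P = [[2, 1], [-1, -1]] with P⁻¹ = [[1, 1], [-1, -2]], and C = P·diag(2, 3)·P⁻¹.
Then C³ = P·diag(8, 27)·P⁻¹ = [[16, 27], [-8, -27]] · [[1, 1], [-1, -2]] = [[-11, -38], [19, 46]].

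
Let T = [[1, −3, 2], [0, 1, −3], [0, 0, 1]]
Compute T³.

T = I + N where N = [[0, −3, 2], [0, 0, −3], [0, 0, 0]] is strictly upper-triangular, so N³ = 0.
(I + N)³ = I + 3·N + 3·N² = [[1, −9, 33], [0, 1, −9], [0, 0, 1]].

[[1, −9, 33], [0, 1, −9], [0, 0, 1]]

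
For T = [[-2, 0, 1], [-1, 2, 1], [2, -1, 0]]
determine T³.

[[-15, 0, 5], [-5, 5, 5], [10, -5, -5]]

T² = [[6, -1, -2], [2, 3, 1], [-3, -2, 1]]
T³ = [[-15, 0, 5], [-5, 5, 5], [10, -5, -5]]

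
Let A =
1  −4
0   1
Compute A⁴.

[[1, −16], [0, 1]]

A = I + N where N = [[0, −4], [0, 0]] is strictly upper-triangular, so N² = 0.
(I + N)⁴ = I + 4·N = [[1, −16], [0, 1]].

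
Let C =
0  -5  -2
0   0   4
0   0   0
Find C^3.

[[0, 0, 0], [0, 0, 0], [0, 0, 0]]

C is strictly triangular, hence nilpotent: C^3 = 0, so C^3 = 0.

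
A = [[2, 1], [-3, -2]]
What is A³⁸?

A² = I (check: tr A = 0 and det A = -1), so A³⁸ = I since 38 is even.

[[1, 0], [0, 1]]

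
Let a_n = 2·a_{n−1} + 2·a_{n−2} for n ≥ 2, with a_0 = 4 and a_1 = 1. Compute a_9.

With companion matrix T = [[2, 2], [1, 0]], [a_n, a_{n−1}]ᵀ = T·[a_{n−1}, a_{n−2}]ᵀ, so [a_9, a_8]ᵀ = T^8·[a_1, a_0]ᵀ.
T^8 = [[2448, 1792], [896, 656]], giving [a_9, a_8]ᵀ = [[9616], [3520]].

9616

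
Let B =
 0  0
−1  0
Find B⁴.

[[0, 0], [0, 0]]

B is strictly triangular, hence nilpotent: B² = 0, so B⁴ = 0.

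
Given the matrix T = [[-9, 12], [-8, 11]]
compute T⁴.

[[-159, 240], [-160, 241]]

tr T = 2 and det T = -3, so the characteristic polynomial is λ² − (2)λ + (-3) with roots -1 and 3.
Eigenvectors give P = [[3, 1], [2, 1]] with P⁻¹ = [[1, -1], [-2, 3]], and T = P·diag(-1, 3)·P⁻¹.
Then T⁴ = P·diag(1, 81)·P⁻¹ = [[3, 81], [2, 81]] · [[1, -1], [-2, 3]] = [[-159, 240], [-160, 241]].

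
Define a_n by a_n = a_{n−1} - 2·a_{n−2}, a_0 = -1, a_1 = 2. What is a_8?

With companion matrix M = [[1, -2], [1, 0]], [a_n, a_{n−1}]ᵀ = M·[a_{n−1}, a_{n−2}]ᵀ, so [a_8, a_7]ᵀ = M⁷·[a_1, a_0]ᵀ.
M⁷ = [[-3, -14], [7, -10]], giving [a_8, a_7]ᵀ = [[8], [24]].

8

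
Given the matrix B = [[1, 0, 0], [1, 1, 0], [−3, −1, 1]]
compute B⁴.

B = I + N where N = [[0, 0, 0], [1, 0, 0], [−3, −1, 0]] is strictly lower-triangular, so N³ = 0.
(I + N)⁴ = I + 4·N + 6·N² = [[1, 0, 0], [4, 1, 0], [−18, −4, 1]].

[[1, 0, 0], [4, 1, 0], [−18, −4, 1]]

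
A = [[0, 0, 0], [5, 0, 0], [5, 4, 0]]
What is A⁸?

[[0, 0, 0], [0, 0, 0], [0, 0, 0]]

A is strictly triangular, hence nilpotent: A³ = 0, so A⁸ = 0.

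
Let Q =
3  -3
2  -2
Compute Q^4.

Q^2 = [[3, -3], [2, -2]]
Q^3 = [[3, -3], [2, -2]]
Q^4 = [[3, -3], [2, -2]]

[[3, -3], [2, -2]]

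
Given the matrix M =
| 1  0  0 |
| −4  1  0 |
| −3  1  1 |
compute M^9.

[[1, 0, 0], [−36, 1, 0], [−171, 9, 1]]

M = I + N where N = [[0, 0, 0], [−4, 0, 0], [−3, 1, 0]] is strictly lower-triangular, so N^3 = 0.
(I + N)^9 = I + 9·N + 36·N^2 = [[1, 0, 0], [−36, 1, 0], [−171, 9, 1]].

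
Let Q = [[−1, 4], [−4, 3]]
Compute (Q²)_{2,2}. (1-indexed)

−7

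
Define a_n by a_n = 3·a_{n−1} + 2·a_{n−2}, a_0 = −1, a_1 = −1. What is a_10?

With companion matrix A = [[3, 2], [1, 0]], [a_n, a_{n−1}]ᵀ = A·[a_{n−1}, a_{n−2}]ᵀ, so [a_10, a_9]ᵀ = A^9·[a_1, a_0]ᵀ.
A^9 = [[79647, 44726], [22363, 12558]], giving [a_10, a_9]ᵀ = [[−124373], [−34921]].

−124373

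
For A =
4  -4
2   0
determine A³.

[[0, -32], [16, -32]]

A² = [[8, -16], [8, -8]]
A³ = [[0, -32], [16, -32]]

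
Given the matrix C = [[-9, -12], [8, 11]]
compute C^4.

[[-159, -240], [160, 241]]

tr C = 2 and det C = -3, so the characteristic polynomial is λ² − (2)λ + (-3) with roots 3 and -1.
Eigenvectors give P = [[-1, 3], [1, -2]] with P⁻¹ = [[2, 3], [1, 1]], and C = P·diag(3, -1)·P⁻¹.
Then C^4 = P·diag(81, 1)·P⁻¹ = [[-81, 3], [81, -2]] · [[2, 3], [1, 1]] = [[-159, -240], [160, 241]].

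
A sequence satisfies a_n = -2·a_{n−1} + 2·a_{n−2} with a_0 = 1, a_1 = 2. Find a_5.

With companion matrix M = [[-2, 2], [1, 0]], [a_n, a_{n−1}]ᵀ = M·[a_{n−1}, a_{n−2}]ᵀ, so [a_5, a_4]ᵀ = M⁴·[a_1, a_0]ᵀ.
M⁴ = [[44, -32], [-16, 12]], giving [a_5, a_4]ᵀ = [[56], [-20]].

56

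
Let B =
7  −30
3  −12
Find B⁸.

[[−56489, 189150], [−18915, 63306]]

tr B = −5 and det B = 6, so the characteristic polynomial is λ² − (−5)λ + (6) with roots −2 and −3.
Eigenvectors give P = [[10, 3], [3, 1]] with P⁻¹ = [[1, −3], [−3, 10]], and B = P·diag(−2, −3)·P⁻¹.
Then B⁸ = P·diag(256, 6561)·P⁻¹ = [[2560, 19683], [768, 6561]] · [[1, −3], [−3, 10]] = [[−56489, 189150], [−18915, 63306]].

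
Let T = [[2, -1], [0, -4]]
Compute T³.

T² = [[4, 2], [0, 16]]
T³ = [[8, -12], [0, -64]]

[[8, -12], [0, -64]]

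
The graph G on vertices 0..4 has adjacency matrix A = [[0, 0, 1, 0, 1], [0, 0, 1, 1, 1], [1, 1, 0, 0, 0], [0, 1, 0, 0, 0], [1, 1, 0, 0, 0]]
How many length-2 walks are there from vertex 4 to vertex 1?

0

The number of length-2 walks from vertex 4 to vertex 1 is entry (4,1) of A², where A is the adjacency matrix.
A² = [[2, 2, 0, 0, 0], [2, 3, 0, 0, 0], [0, 0, 2, 1, 2], [0, 0, 1, 1, 1], [0, 0, 2, 1, 2]]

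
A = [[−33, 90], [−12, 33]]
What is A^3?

[[−297, 810], [−108, 297]]

tr A = 0 and det A = −9, so the characteristic polynomial is λ² − (0)λ + (−9) with roots 3 and −3.
Eigenvectors give P = [[−5, 3], [−2, 1]] with P⁻¹ = [[1, −3], [2, −5]], and A = P·diag(3, −3)·P⁻¹.
Then A^3 = P·diag(27, −27)·P⁻¹ = [[−135, −81], [−54, −27]] · [[1, −3], [2, −5]] = [[−297, 810], [−108, 297]].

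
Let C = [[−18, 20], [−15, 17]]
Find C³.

[[−132, 140], [−105, 113]]

tr C = −1 and det C = −6, so the characteristic polynomial is λ² − (−1)λ + (−6) with roots 2 and −3.
Eigenvectors give P = [[−1, −4], [−1, −3]] with P⁻¹ = [[3, −4], [−1, 1]], and C = P·diag(2, −3)·P⁻¹.
Then C³ = P·diag(8, −27)·P⁻¹ = [[−8, 108], [−8, 81]] · [[3, −4], [−1, 1]] = [[−132, 140], [−105, 113]].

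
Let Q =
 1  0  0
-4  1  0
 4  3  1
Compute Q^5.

[[1, 0, 0], [-20, 1, 0], [-100, 15, 1]]

Q = I + N where N = [[0, 0, 0], [-4, 0, 0], [4, 3, 0]] is strictly lower-triangular, so N^3 = 0.
(I + N)^5 = I + 5·N + 10·N^2 = [[1, 0, 0], [-20, 1, 0], [-100, 15, 1]].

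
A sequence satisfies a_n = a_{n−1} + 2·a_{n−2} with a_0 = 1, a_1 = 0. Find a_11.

682

With companion matrix M = [[1, 2], [1, 0]], [a_n, a_{n−1}]ᵀ = M·[a_{n−1}, a_{n−2}]ᵀ, so [a_11, a_10]ᵀ = M^10·[a_1, a_0]ᵀ.
M^10 = [[683, 682], [341, 342]], giving [a_11, a_10]ᵀ = [[682], [342]].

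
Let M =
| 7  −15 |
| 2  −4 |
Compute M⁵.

[[187, −465], [62, −154]]

tr M = 3 and det M = 2, so the characteristic polynomial is λ² − (3)λ + (2) with roots 1 and 2.
Eigenvectors give P = [[−5, 3], [−2, 1]] with P⁻¹ = [[1, −3], [2, −5]], and M = P·diag(1, 2)·P⁻¹.
Then M⁵ = P·diag(1, 32)·P⁻¹ = [[−5, 96], [−2, 32]] · [[1, −3], [2, −5]] = [[187, −465], [62, −154]].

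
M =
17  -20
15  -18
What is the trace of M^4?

97

tr M = -1 and det M = -6, so the characteristic polynomial is λ² − (-1)λ + (-6) with roots 2 and -3.
Eigenvectors give P = [[-4, -1], [-3, -1]] with P⁻¹ = [[-1, 1], [3, -4]], and M = P·diag(2, -3)·P⁻¹.
Then M^4 = P·diag(16, 81)·P⁻¹ = [[-64, -81], [-48, -81]] · [[-1, 1], [3, -4]] = [[-179, 260], [-195, 276]].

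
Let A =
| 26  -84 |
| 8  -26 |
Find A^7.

tr A = 0 and det A = -4, so the characteristic polynomial is λ² − (0)λ + (-4) with roots 2 and -2.
Eigenvectors give P = [[7, 3], [2, 1]] with P⁻¹ = [[1, -3], [-2, 7]], and A = P·diag(2, -2)·P⁻¹.
Then A^7 = P·diag(128, -128)·P⁻¹ = [[896, -384], [256, -128]] · [[1, -3], [-2, 7]] = [[1664, -5376], [512, -1664]].

[[1664, -5376], [512, -1664]]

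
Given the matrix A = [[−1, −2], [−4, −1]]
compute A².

[[9, 4], [8, 9]]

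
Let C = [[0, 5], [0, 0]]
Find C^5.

[[0, 0], [0, 0]]

C is strictly triangular, hence nilpotent: C^2 = 0, so C^5 = 0.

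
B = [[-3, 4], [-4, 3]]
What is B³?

B² = [[-7, 0], [0, -7]]
B³ = [[21, -28], [28, -21]]

[[21, -28], [28, -21]]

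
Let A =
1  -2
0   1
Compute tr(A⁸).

A = I + N where N = [[0, -2], [0, 0]] is strictly upper-triangular, so N² = 0.
(I + N)⁸ = I + 8·N = [[1, -16], [0, 1]].

2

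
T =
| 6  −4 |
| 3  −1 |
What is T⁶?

[[2724, −2660], [1995, −1931]]

tr T = 5 and det T = 6, so the characteristic polynomial is λ² − (5)λ + (6) with roots 3 and 2.
Eigenvectors give P = [[4, 1], [3, 1]] with P⁻¹ = [[1, −1], [−3, 4]], and T = P·diag(3, 2)·P⁻¹.
Then T⁶ = P·diag(729, 64)·P⁻¹ = [[2916, 64], [2187, 64]] · [[1, −1], [−3, 4]] = [[2724, −2660], [1995, −1931]].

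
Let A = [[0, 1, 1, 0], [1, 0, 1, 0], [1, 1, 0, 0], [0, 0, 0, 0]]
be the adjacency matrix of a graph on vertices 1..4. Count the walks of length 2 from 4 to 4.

The number of length-2 walks from vertex 4 to vertex 4 is entry (4,4) of A^2, where A is the adjacency matrix.
A^2 = [[2, 1, 1, 0], [1, 2, 1, 0], [1, 1, 2, 0], [0, 0, 0, 0]]

0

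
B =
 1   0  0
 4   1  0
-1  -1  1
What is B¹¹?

[[1, 0, 0], [44, 1, 0], [-231, -11, 1]]

B = I + N where N = [[0, 0, 0], [4, 0, 0], [-1, -1, 0]] is strictly lower-triangular, so N³ = 0.
(I + N)¹¹ = I + 11·N + 55·N² = [[1, 0, 0], [44, 1, 0], [-231, -11, 1]].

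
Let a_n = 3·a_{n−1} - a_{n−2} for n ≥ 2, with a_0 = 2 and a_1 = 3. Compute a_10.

With companion matrix B = [[3, -1], [1, 0]], [a_n, a_{n−1}]ᵀ = B·[a_{n−1}, a_{n−2}]ᵀ, so [a_10, a_9]ᵀ = B⁹·[a_1, a_0]ᵀ.
B⁹ = [[6765, -2584], [2584, -987]], giving [a_10, a_9]ᵀ = [[15127], [5778]].

15127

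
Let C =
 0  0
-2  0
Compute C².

C is strictly triangular, hence nilpotent: C² = 0, so C² = 0.

[[0, 0], [0, 0]]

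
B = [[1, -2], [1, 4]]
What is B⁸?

[[-6049, -12610], [6305, 12866]]

tr B = 5 and det B = 6, so the characteristic polynomial is λ² − (5)λ + (6) with roots 3 and 2.
Eigenvectors give P = [[1, -2], [-1, 1]] with P⁻¹ = [[-1, -2], [-1, -1]], and B = P·diag(3, 2)·P⁻¹.
Then B⁸ = P·diag(6561, 256)·P⁻¹ = [[6561, -512], [-6561, 256]] · [[-1, -2], [-1, -1]] = [[-6049, -12610], [6305, 12866]].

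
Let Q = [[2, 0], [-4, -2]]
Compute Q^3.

tr Q = 0 and det Q = -4, so the characteristic polynomial is λ² − (0)λ + (-4) with roots -2 and 2.
Eigenvectors give P = [[0, -1], [1, 1]] with P⁻¹ = [[1, 1], [-1, 0]], and Q = P·diag(-2, 2)·P⁻¹.
Then Q^3 = P·diag(-8, 8)·P⁻¹ = [[0, -8], [-8, 8]] · [[1, 1], [-1, 0]] = [[8, 0], [-16, -8]].

[[8, 0], [-16, -8]]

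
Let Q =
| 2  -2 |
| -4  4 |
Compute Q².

[[12, -12], [-24, 24]]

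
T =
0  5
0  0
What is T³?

T is strictly triangular, hence nilpotent: T² = 0, so T³ = 0.

[[0, 0], [0, 0]]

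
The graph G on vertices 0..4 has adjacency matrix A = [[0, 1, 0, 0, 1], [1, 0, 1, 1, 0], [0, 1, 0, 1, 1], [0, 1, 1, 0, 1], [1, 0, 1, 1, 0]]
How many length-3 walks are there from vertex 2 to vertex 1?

7

The number of length-3 walks from vertex 2 to vertex 1 is entry (2,1) of A³, where A is the adjacency matrix.
A² = [[2, 0, 2, 2, 0], [0, 3, 1, 1, 3], [2, 1, 3, 2, 1], [2, 1, 2, 3, 1], [0, 3, 1, 1, 3]]
A³ = [[0, 6, 2, 2, 6], [6, 2, 7, 7, 2], [2, 7, 4, 5, 7], [2, 7, 5, 4, 7], [6, 2, 7, 7, 2]]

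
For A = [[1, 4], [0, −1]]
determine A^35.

A² = I (check: tr A = 0 and det A = −1), so A^35 = A since 35 is odd.

[[1, 4], [0, −1]]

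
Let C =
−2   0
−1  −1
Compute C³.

tr C = −3 and det C = 2, so the characteristic polynomial is λ² − (−3)λ + (2) with roots −2 and −1.
Eigenvectors give P = [[1, 0], [1, 1]] with P⁻¹ = [[1, 0], [−1, 1]], and C = P·diag(−2, −1)·P⁻¹.
Then C³ = P·diag(−8, −1)·P⁻¹ = [[−8, 0], [−8, −1]] · [[1, 0], [−1, 1]] = [[−8, 0], [−7, −1]].

[[−8, 0], [−7, −1]]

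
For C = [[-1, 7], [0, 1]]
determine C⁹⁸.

C² = I (check: tr C = 0 and det C = -1), so C⁹⁸ = I since 98 is even.

[[1, 0], [0, 1]]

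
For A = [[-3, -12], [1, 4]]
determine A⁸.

[[-3, -12], [1, 4]]

A² = A (a projection; rank 1, trace 1), so A⁸ = A.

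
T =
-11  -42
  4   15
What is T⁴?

[[-479, -1680], [160, 561]]

tr T = 4 and det T = 3, so the characteristic polynomial is λ² − (4)λ + (3) with roots 1 and 3.
Eigenvectors give P = [[7, -3], [-2, 1]] with P⁻¹ = [[1, 3], [2, 7]], and T = P·diag(1, 3)·P⁻¹.
Then T⁴ = P·diag(1, 81)·P⁻¹ = [[7, -243], [-2, 81]] · [[1, 3], [2, 7]] = [[-479, -1680], [160, 561]].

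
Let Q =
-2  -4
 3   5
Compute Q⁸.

tr Q = 3 and det Q = 2, so the characteristic polynomial is λ² − (3)λ + (2) with roots 1 and 2.
Eigenvectors give P = [[4, -1], [-3, 1]] with P⁻¹ = [[1, 1], [3, 4]], and Q = P·diag(1, 2)·P⁻¹.
Then Q⁸ = P·diag(1, 256)·P⁻¹ = [[4, -256], [-3, 256]] · [[1, 1], [3, 4]] = [[-764, -1020], [765, 1021]].

[[-764, -1020], [765, 1021]]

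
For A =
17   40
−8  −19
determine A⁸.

[[−26239, −65600], [13120, 32801]]

tr A = −2 and det A = −3, so the characteristic polynomial is λ² − (−2)λ + (−3) with roots 1 and −3.
Eigenvectors give P = [[5, −2], [−2, 1]] with P⁻¹ = [[1, 2], [2, 5]], and A = P·diag(1, −3)·P⁻¹.
Then A⁸ = P·diag(1, 6561)·P⁻¹ = [[5, −13122], [−2, 6561]] · [[1, 2], [2, 5]] = [[−26239, −65600], [13120, 32801]].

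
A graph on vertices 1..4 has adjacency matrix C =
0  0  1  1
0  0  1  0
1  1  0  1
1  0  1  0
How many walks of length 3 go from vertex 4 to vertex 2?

The number of length-3 walks from vertex 4 to vertex 2 is entry (4,2) of C^3, where C is the adjacency matrix.
C^2 = [[2, 1, 1, 1], [1, 1, 0, 1], [1, 0, 3, 1], [1, 1, 1, 2]]
C^3 = [[2, 1, 4, 3], [1, 0, 3, 1], [4, 3, 2, 4], [3, 1, 4, 2]]

1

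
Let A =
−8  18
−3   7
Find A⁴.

tr A = −1 and det A = −2, so the characteristic polynomial is λ² − (−1)λ + (−2) with roots 1 and −2.
Eigenvectors give P = [[2, −3], [1, −1]] with P⁻¹ = [[−1, 3], [−1, 2]], and A = P·diag(1, −2)·P⁻¹.
Then A⁴ = P·diag(1, 16)·P⁻¹ = [[2, −48], [1, −16]] · [[−1, 3], [−1, 2]] = [[46, −90], [15, −29]].

[[46, −90], [15, −29]]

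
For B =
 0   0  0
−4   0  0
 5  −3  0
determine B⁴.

[[0, 0, 0], [0, 0, 0], [0, 0, 0]]

B is strictly triangular, hence nilpotent: B³ = 0, so B⁴ = 0.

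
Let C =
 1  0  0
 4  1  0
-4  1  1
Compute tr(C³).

C = I + N where N = [[0, 0, 0], [4, 0, 0], [-4, 1, 0]] is strictly lower-triangular, so N³ = 0.
(I + N)³ = I + 3·N + 3·N² = [[1, 0, 0], [12, 1, 0], [0, 3, 1]].

3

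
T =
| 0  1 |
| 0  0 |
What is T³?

[[0, 0], [0, 0]]

T is strictly triangular, hence nilpotent: T² = 0, so T³ = 0.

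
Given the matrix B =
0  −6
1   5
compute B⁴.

[[−114, −390], [65, 211]]

tr B = 5 and det B = 6, so the characteristic polynomial is λ² − (5)λ + (6) with roots 2 and 3.
Eigenvectors give P = [[3, −2], [−1, 1]] with P⁻¹ = [[1, 2], [1, 3]], and B = P·diag(2, 3)·P⁻¹.
Then B⁴ = P·diag(16, 81)·P⁻¹ = [[48, −162], [−16, 81]] · [[1, 2], [1, 3]] = [[−114, −390], [65, 211]].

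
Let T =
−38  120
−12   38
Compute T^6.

[[64, 0], [0, 64]]

tr T = 0 and det T = −4, so the characteristic polynomial is λ² − (0)λ + (−4) with roots 2 and −2.
Eigenvectors give P = [[−3, 10], [−1, 3]] with P⁻¹ = [[3, −10], [1, −3]], and T = P·diag(2, −2)·P⁻¹.
Then T^6 = P·diag(64, 64)·P⁻¹ = [[−192, 640], [−64, 192]] · [[3, −10], [1, −3]] = [[64, 0], [0, 64]].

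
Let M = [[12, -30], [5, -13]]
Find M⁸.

tr M = -1 and det M = -6, so the characteristic polynomial is λ² − (-1)λ + (-6) with roots -3 and 2.
Eigenvectors give P = [[-2, 3], [-1, 1]] with P⁻¹ = [[1, -3], [1, -2]], and M = P·diag(-3, 2)·P⁻¹.
Then M⁸ = P·diag(6561, 256)·P⁻¹ = [[-13122, 768], [-6561, 256]] · [[1, -3], [1, -2]] = [[-12354, 37830], [-6305, 19171]].

[[-12354, 37830], [-6305, 19171]]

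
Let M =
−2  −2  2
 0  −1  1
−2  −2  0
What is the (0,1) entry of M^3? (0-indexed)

10

M^2 = [[0, 2, −6], [−2, −1, −1], [4, 6, −6]]
M^3 = [[12, 10, 2], [6, 7, −5], [4, −2, 14]]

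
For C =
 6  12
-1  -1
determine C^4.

tr C = 5 and det C = 6, so the characteristic polynomial is λ² − (5)λ + (6) with roots 2 and 3.
Eigenvectors give P = [[-3, -4], [1, 1]] with P⁻¹ = [[1, 4], [-1, -3]], and C = P·diag(2, 3)·P⁻¹.
Then C^4 = P·diag(16, 81)·P⁻¹ = [[-48, -324], [16, 81]] · [[1, 4], [-1, -3]] = [[276, 780], [-65, -179]].

[[276, 780], [-65, -179]]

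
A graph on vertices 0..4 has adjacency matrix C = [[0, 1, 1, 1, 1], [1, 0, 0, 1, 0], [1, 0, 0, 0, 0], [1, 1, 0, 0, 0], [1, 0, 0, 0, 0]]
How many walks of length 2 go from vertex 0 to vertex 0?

4

The number of length-2 walks from vertex 0 to vertex 0 is entry (0,0) of C^2, where C is the adjacency matrix.
C^2 = [[4, 1, 0, 1, 0], [1, 2, 1, 1, 1], [0, 1, 1, 1, 1], [1, 1, 1, 2, 1], [0, 1, 1, 1, 1]]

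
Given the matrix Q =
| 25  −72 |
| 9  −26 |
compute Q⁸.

tr Q = −1 and det Q = −2, so the characteristic polynomial is λ² − (−1)λ + (−2) with roots −2 and 1.
Eigenvectors give P = [[8, 3], [3, 1]] with P⁻¹ = [[−1, 3], [3, −8]], and Q = P·diag(−2, 1)·P⁻¹.
Then Q⁸ = P·diag(256, 1)·P⁻¹ = [[2048, 3], [768, 1]] · [[−1, 3], [3, −8]] = [[−2039, 6120], [−765, 2296]].

[[−2039, 6120], [−765, 2296]]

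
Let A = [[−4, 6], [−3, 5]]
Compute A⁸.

tr A = 1 and det A = −2, so the characteristic polynomial is λ² − (1)λ + (−2) with roots 2 and −1.
Eigenvectors give P = [[1, −2], [1, −1]] with P⁻¹ = [[−1, 2], [−1, 1]], and A = P·diag(2, −1)·P⁻¹.
Then A⁸ = P·diag(256, 1)·P⁻¹ = [[256, −2], [256, −1]] · [[−1, 2], [−1, 1]] = [[−254, 510], [−255, 511]].

[[−254, 510], [−255, 511]]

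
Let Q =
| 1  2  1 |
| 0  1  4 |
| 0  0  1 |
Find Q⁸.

Q = I + N where N = [[0, 2, 1], [0, 0, 4], [0, 0, 0]] is strictly upper-triangular, so N³ = 0.
(I + N)⁸ = I + 8·N + 28·N² = [[1, 16, 232], [0, 1, 32], [0, 0, 1]].

[[1, 16, 232], [0, 1, 32], [0, 0, 1]]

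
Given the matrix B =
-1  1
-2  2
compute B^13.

[[-1, 1], [-2, 2]]

B² = B (a projection; rank 1, trace 1), so B^13 = B.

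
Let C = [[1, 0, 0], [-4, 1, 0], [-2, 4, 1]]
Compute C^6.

[[1, 0, 0], [-24, 1, 0], [-252, 24, 1]]

C = I + N where N = [[0, 0, 0], [-4, 0, 0], [-2, 4, 0]] is strictly lower-triangular, so N^3 = 0.
(I + N)^6 = I + 6·N + 15·N^2 = [[1, 0, 0], [-24, 1, 0], [-252, 24, 1]].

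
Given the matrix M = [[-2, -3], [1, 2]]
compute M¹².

[[1, 0], [0, 1]]

M² = I (check: tr M = 0 and det M = -1), so M¹² = I since 12 is even.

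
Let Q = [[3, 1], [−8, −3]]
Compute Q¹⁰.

Q² = I (check: tr Q = 0 and det Q = −1), so Q¹⁰ = I since 10 is even.

[[1, 0], [0, 1]]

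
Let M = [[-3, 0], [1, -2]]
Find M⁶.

tr M = -5 and det M = 6, so the characteristic polynomial is λ² − (-5)λ + (6) with roots -3 and -2.
Eigenvectors give P = [[-1, 0], [1, 1]] with P⁻¹ = [[-1, 0], [1, 1]], and M = P·diag(-3, -2)·P⁻¹.
Then M⁶ = P·diag(729, 64)·P⁻¹ = [[-729, 0], [729, 64]] · [[-1, 0], [1, 1]] = [[729, 0], [-665, 64]].

[[729, 0], [-665, 64]]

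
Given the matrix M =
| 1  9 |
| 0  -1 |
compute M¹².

M² = I (check: tr M = 0 and det M = -1), so M¹² = I since 12 is even.

[[1, 0], [0, 1]]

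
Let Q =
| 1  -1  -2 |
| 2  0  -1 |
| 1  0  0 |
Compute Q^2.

[[-3, -1, -1], [1, -2, -4], [1, -1, -2]]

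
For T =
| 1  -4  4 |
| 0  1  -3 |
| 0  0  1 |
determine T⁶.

T = I + N where N = [[0, -4, 4], [0, 0, -3], [0, 0, 0]] is strictly upper-triangular, so N³ = 0.
(I + N)⁶ = I + 6·N + 15·N² = [[1, -24, 204], [0, 1, -18], [0, 0, 1]].

[[1, -24, 204], [0, 1, -18], [0, 0, 1]]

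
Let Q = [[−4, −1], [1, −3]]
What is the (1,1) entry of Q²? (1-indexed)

15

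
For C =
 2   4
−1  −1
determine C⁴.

C² = [[0, 4], [−1, −3]]
C³ = [[−4, −4], [1, −1]]
C⁴ = [[−4, −12], [3, 5]]

[[−4, −12], [3, 5]]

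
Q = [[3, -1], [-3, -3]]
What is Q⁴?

Q² = [[12, 0], [0, 12]]
Q³ = [[36, -12], [-36, -36]]
Q⁴ = [[144, 0], [0, 144]]

[[144, 0], [0, 144]]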